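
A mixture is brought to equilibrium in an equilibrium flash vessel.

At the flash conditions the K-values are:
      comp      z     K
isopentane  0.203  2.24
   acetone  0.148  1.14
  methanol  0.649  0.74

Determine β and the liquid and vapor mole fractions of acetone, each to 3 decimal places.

Rachford–Rice: g(β) = Σ zᵢ(Kᵢ−1)/(1+β(Kᵢ−1)) = 0.
Feasibility: ΣzᵢKᵢ = 1.104, Σzᵢ/Kᵢ = 1.097 — both > 1, two phases present.
Newton–Raphson from β = 0.5:
  β = 0.500: g = -0.0192, g' = -0.179 → β = 0.393
  β = 0.393: g = 0.0009, g' = -0.198 → β = 0.398
Converged at β = 0.398.
Compositions from xᵢ = zᵢ/(1+β(Kᵢ−1)), yᵢ = Kᵢxᵢ:
  isopentane: x = 0.136, y = 0.305
  acetone: x = 0.140, y = 0.160
  methanol: x = 0.724, y = 0.536

β = 0.398, x_acetone = 0.140, y_acetone = 0.160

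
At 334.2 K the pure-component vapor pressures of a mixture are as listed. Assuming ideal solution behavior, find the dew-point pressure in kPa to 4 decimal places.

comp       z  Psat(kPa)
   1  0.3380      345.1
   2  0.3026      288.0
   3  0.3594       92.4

At the dew point ψ → 1, so Σzᵢ/Kᵢ = 1 with Kᵢ = Pᵢˢᵃᵗ/P ⇒ 1/P = Σzᵢ/Pᵢˢᵃᵗ.
1/P = 0.3380/345.1 + 0.3026/288.0 + 0.3594/92.4 = 0.0059197 ⇒ P = 168.9266 kPa

Pdew = 168.9266 kPa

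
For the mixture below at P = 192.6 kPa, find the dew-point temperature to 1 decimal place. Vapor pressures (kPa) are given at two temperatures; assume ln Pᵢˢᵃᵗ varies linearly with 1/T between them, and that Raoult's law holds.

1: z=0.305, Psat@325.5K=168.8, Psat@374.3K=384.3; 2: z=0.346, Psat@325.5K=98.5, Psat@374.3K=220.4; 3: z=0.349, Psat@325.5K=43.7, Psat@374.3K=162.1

T = 367.0 K

Dew-point temperature: Σzᵢ·P/Pᵢˢᵃᵗ(T) = 1. Interpolate ln Pᵢˢᵃᵗ = aᵢ + bᵢ/T.
  T = 325.5 K: ΣzᵢP/Pᵢˢᵃᵗ = 2.5627
  T = 374.3 K: ΣzᵢP/Pᵢˢᵃᵗ = 0.8699
  T = 349.9 K: ΣzᵢP/Pᵢˢᵃᵗ = 1.4268
  T = 362.1 K: ΣzᵢP/Pᵢˢᵃᵗ = 1.1030
  T = 368.2 K: ΣzᵢP/Pᵢˢᵃᵗ = 0.9772
  T = 365.1 K: ΣzᵢP/Pᵢˢᵃᵗ = 1.0386
  T = 366.6 K: ΣzᵢP/Pᵢˢᵃᵗ = 1.0083
Interpolating between 366.6 K and 368.2 K gives T ≈ 367.0 K.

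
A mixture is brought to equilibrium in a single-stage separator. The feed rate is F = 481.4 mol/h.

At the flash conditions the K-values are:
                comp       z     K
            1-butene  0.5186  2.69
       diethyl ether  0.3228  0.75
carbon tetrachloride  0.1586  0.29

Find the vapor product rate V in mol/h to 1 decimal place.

V = 392.4 mol/h

Let ψ = V/F and solve Σ zᵢ(Kᵢ−1)/(1+ψ(Kᵢ−1)) = 0.
g(0) = ΣzᵢKᵢ − 1 = 0.6831 and g(1) = 1 − Σzᵢ/Kᵢ = -0.1701, so a root lies in (0, 1).
Newton iteration, ψ⁰ = 0.5:
  ψ = 0.5000: g = 0.20822, g' = -0.6537 → ψ = 0.8185
  ψ = 0.8185: g = -0.00259, g' = -0.7484 → ψ = 0.8151
Converged at ψ = 0.8151.
Then V = ψ·F = 0.8151·481.4 = 392.4 mol/h and L = F − V = 89.0 mol/h.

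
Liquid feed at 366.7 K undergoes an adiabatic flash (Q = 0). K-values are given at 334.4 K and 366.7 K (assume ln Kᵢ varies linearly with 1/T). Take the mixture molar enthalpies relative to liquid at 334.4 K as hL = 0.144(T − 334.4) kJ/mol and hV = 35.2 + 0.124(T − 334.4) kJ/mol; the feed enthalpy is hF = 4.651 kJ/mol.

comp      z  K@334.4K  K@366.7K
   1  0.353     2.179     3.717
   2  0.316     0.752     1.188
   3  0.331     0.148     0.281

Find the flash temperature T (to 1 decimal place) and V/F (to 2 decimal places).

Adiabatic flash: solve Rachford–Rice at each trial T, then check hF = ψ·hV(T) + (1−ψ)·hL(T).
  T = 334.4 K: K = (2.179, 0.752, 0.148), RR gives ψ = 0.077, H_out = 2.703 kJ/mol
  T = 366.7 K: K = (3.717, 1.188, 0.281), RR gives ψ = 0.599, H_out = 25.364 kJ/mol
  T = 350.5 K: K = (2.879, 0.955, 0.207), RR gives ψ = 0.376, H_out = 15.427 kJ/mol
  T = 342.4 K: K = (2.511, 0.849, 0.175), RR gives ψ = 0.242, H_out = 9.631 kJ/mol
  T = 338.4 K: K = (2.341, 0.800, 0.161), RR gives ψ = 0.165, H_out = 6.366 kJ/mol
  T = 336.4 K: K = (2.259, 0.776, 0.155), RR gives ψ = 0.122, H_out = 4.592 kJ/mol
Linear interpolation between T = 336.4 (H_out = 4.592) and T = 338.4 (H_out = 6.366) on hF = 4.651 gives T ≈ 336.5 K, at which ψ = 0.12.

T = 336.5 K, V/F = 0.12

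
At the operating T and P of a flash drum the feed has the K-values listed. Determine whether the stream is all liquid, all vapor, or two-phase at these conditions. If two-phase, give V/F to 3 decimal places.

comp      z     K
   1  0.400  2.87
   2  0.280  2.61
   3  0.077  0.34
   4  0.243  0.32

two-phase, V/F = 0.825

ΣzᵢKᵢ = 1.983; Σzᵢ/Kᵢ = 1.232.
Both exceed 1, so a two-phase solution exists.
Iterate (Newton) starting at ψ = 0.5:
  ψ = 0.500: g = 0.3101, g' = -0.929 → ψ = 0.834
  ψ = 0.834: g = -0.0099, g' = -1.111 → ψ = 0.825
Converged at ψ = 0.825.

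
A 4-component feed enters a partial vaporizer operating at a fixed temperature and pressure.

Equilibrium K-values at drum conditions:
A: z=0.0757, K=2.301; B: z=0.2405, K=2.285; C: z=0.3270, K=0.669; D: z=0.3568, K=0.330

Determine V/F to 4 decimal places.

V/F = 0.0888

Material balance + equilibrium reduce to Σ zᵢ(Kᵢ−1)/(1+V/F(Kᵢ−1)) = 0.
Check two-phase: ΣzᵢKᵢ = 1.0602 > 1 and Σzᵢ/Kᵢ = 1.7082 > 1, so g(0) = 0.0602 > 0 and g(1) = -0.7082 < 0.
Newton iteration, V/F⁰ = 0.5:
  V/F = 0.5000: g = -0.24136, g' = -0.6079 → V/F = 0.1029
  V/F = 0.1029: g = -0.00903, g' = -0.6326 → V/F = 0.0887
  V/F = 0.0887: g = 0.00007, g' = -0.6421 → V/F = 0.0888
Converged at V/F = 0.0888.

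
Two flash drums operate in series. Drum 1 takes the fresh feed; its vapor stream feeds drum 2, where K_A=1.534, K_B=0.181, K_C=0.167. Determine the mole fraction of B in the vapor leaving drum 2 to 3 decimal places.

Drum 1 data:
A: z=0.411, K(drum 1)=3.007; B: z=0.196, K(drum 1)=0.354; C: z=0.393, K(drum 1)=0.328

Drum 1:
Material balance + equilibrium reduce to Σ zᵢ(Kᵢ−1)/(1+ψ₁(Kᵢ−1)) = 0.
Feasibility: ΣzᵢKᵢ = 1.434, Σzᵢ/Kᵢ = 1.889 — both > 1, two phases present.
Newton iteration, ψ₁⁰ = 0.5:
  ψ₁ = 0.500: g = -0.1730, g' = -0.993 → ψ₁ = 0.326
Converged at ψ₁ = 0.326.
Drum-1 compositions:
  A: x = 0.248, y = 0.747
  B: x = 0.248, y = 0.088
  C: x = 0.503, y = 0.165
Drum-2 feed = drum-1 vapor: z₂ = (0.7470, 0.0879, 0.1651).
Drum 2:
Iterate (Newton) starting at ψ₂ = 0.5:
  ψ₂ = 0.500: g = -0.0427, g' = -0.638 → ψ₂ = 0.433
  ψ₂ = 0.433: g = -0.0027, g' = -0.562 → ψ₂ = 0.428
Converged at ψ₂ = 0.428.
  A: x = 0.608, y = 0.933
  B: x = 0.135, y = 0.025
  C: x = 0.257, y = 0.043

y_B (drum 2) = 0.025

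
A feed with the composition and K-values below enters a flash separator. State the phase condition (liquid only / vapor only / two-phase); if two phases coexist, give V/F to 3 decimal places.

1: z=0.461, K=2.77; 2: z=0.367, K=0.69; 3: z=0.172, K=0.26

two-phase, V/F = 0.638

ΣzᵢKᵢ = 1.575; Σzᵢ/Kᵢ = 1.360.
Both exceed 1, so a two-phase solution exists.
Newton–Raphson from ψ = 0.5:
  ψ = 0.500: g = 0.0962, g' = -0.693 → ψ = 0.639
  ψ = 0.639: g = -0.0003, g' = -0.712 → ψ = 0.638
Converged at ψ = 0.638.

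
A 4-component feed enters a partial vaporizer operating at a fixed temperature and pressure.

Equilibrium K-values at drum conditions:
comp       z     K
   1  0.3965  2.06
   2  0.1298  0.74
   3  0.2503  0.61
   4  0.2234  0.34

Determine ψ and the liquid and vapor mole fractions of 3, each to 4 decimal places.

ψ = 0.2741, x_3 = 0.2803, y_3 = 0.1710

Let ψ = V/F and solve Σ zᵢ(Kᵢ−1)/(1+ψ(Kᵢ−1)) = 0.
g(0) = ΣzᵢKᵢ − 1 = 0.1415 and g(1) = 1 − Σzᵢ/Kᵢ = -0.4353, so a root lies in (0, 1).
Newton–Raphson from ψ = 0.5:
  ψ = 0.5000: g = -0.10542, g' = -0.4774 → ψ = 0.2792
  ψ = 0.2792: g = -0.00237, g' = -0.4697 → ψ = 0.2741
Converged at ψ = 0.2741.
Compositions from xᵢ = zᵢ/(1+ψ(Kᵢ−1)), yᵢ = Kᵢxᵢ:
  1: x = 0.3072, y = 0.6329
  2: x = 0.1398, y = 0.1034
  3: x = 0.2803, y = 0.1710
  4: x = 0.2728, y = 0.0927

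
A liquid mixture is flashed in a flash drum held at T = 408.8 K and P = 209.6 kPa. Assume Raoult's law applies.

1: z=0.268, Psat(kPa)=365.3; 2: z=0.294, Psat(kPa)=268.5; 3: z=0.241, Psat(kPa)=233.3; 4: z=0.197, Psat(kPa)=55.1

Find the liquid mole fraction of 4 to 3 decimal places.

x_4 = 0.325

Raoult's law: Kᵢ = Pᵢˢᵃᵗ/P = Pᵢˢᵃᵗ/209.6.
  K_1 = 365.3/209.6 = 1.74284, K_2 = 268.5/209.6 = 1.28101, K_3 = 233.3/209.6 = 1.11307, K_4 = 55.1/209.6 = 0.26288
Material balance + equilibrium reduce to Σ zᵢ(Kᵢ−1)/(1+ψ(Kᵢ−1)) = 0.
Feasibility: ΣzᵢKᵢ = 1.164, Σzᵢ/Kᵢ = 1.349 — both > 1, two phases present.
Newton–Raphson from ψ = 0.66:
  ψ = 0.660: g = -0.0542, g' = -0.492 → ψ = 0.550
  ψ = 0.550: g = -0.0056, g' = -0.397 → ψ = 0.536
Converged at ψ = 0.536.
Compositions from xᵢ = zᵢ/(1+ψ(Kᵢ−1)), yᵢ = Kᵢxᵢ:
  1: x = 0.192, y = 0.334
  2: x = 0.256, y = 0.327
  3: x = 0.227, y = 0.253
  4: x = 0.325, y = 0.086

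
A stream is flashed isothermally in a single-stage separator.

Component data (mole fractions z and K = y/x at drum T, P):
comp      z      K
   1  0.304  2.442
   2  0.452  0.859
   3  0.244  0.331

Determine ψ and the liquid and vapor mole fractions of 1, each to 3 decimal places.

ψ = 0.374, x_1 = 0.198, y_1 = 0.482

Let ψ = V/F and solve Σ zᵢ(Kᵢ−1)/(1+ψ(Kᵢ−1)) = 0.
Check two-phase: ΣzᵢKᵢ = 1.211 > 1 and Σzᵢ/Kᵢ = 1.388 > 1, so g(0) = 0.211 > 0 and g(1) = -0.388 < 0.
Iterate (Newton) starting at ψ = 0.46:
  ψ = 0.460: g = -0.0404, g' = -0.467 → ψ = 0.373
  ψ = 0.373: g = 0.0001, g' = -0.471 → ψ = 0.374
Converged at ψ = 0.374.
Compositions from xᵢ = zᵢ/(1+ψ(Kᵢ−1)), yᵢ = Kᵢxᵢ:
  1: x = 0.198, y = 0.482
  2: x = 0.477, y = 0.410
  3: x = 0.325, y = 0.108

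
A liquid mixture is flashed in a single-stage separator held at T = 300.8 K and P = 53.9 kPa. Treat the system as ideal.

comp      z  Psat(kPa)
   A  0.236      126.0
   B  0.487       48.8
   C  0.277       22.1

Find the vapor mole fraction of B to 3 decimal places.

y_B = 0.451

Raoult's law: Kᵢ = Pᵢˢᵃᵗ/P = Pᵢˢᵃᵗ/53.9.
  K_A = 126.0/53.9 = 2.33766, K_B = 48.8/53.9 = 0.90538, K_C = 22.1/53.9 = 0.41002
Rachford–Rice: g(ψ) = Σ zᵢ(Kᵢ−1)/(1+ψ(Kᵢ−1)) = 0.
g(0) = ΣzᵢKᵢ − 1 = 0.106 and g(1) = 1 − Σzᵢ/Kᵢ = -0.314, so a root lies in (0, 1).
Newton–Raphson from ψ = 0.45:
  ψ = 0.450: g = -0.0736, g' = -0.348 → ψ = 0.239
  ψ = 0.239: g = 0.0020, g' = -0.378 → ψ = 0.244
Converged at ψ = 0.244.
Compositions from xᵢ = zᵢ/(1+ψ(Kᵢ−1)), yᵢ = Kᵢxᵢ:
  A: x = 0.178, y = 0.416
  B: x = 0.499, y = 0.451
  C: x = 0.324, y = 0.133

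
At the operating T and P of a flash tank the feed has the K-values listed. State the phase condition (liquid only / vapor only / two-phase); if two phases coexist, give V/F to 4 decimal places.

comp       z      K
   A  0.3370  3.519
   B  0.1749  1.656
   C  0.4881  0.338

two-phase, V/F = 0.4778

ΣzᵢKᵢ = 1.6405; Σzᵢ/Kᵢ = 1.6455.
Both exceed 1, so a two-phase solution exists.
Newton iteration, ψ⁰ = 0.5:
  ψ = 0.5000: g = -0.02089, g' = -0.9395 → ψ = 0.4778
Converged at ψ = 0.4778.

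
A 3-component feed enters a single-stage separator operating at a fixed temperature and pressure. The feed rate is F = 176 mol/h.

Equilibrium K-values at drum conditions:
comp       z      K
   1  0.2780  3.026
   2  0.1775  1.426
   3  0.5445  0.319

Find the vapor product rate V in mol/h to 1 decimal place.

Material balance + equilibrium reduce to Σ zᵢ(Kᵢ−1)/(1+V/F(Kᵢ−1)) = 0.
Feasibility: ΣzᵢKᵢ = 1.2680, Σzᵢ/Kᵢ = 1.9232 — both > 1, two phases present.
Iterate (Newton) starting at V/F = 0.5:
  V/F = 0.5000: g = -0.22012, g' = -0.8841 → V/F = 0.2510
  V/F = 0.2510: g = -0.00560, g' = -0.8951 → V/F = 0.2448
Converged at V/F = 0.2448.
Then V = V/F·F = 0.2448·176 = 43.1 mol/h and L = F − V = 132.9 mol/h.

V = 43.1 mol/h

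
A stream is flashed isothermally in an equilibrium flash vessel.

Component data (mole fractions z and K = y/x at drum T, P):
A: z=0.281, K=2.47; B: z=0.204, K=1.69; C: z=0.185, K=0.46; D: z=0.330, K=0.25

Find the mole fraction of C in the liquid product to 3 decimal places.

x_C = 0.214

Material balance + equilibrium reduce to Σ zᵢ(Kᵢ−1)/(1+β(Kᵢ−1)) = 0.
Check two-phase: ΣzᵢKᵢ = 1.206 > 1 and Σzᵢ/Kᵢ = 1.957 > 1, so g(0) = 0.206 > 0 and g(1) = -0.957 < 0.
Iterate (Newton) starting at β = 0.5:
  β = 0.500: g = -0.1901, g' = -0.832 → β = 0.271
  β = 0.271: g = -0.0140, g' = -0.746 → β = 0.253
Converged at β = 0.253.
Compositions from xᵢ = zᵢ/(1+β(Kᵢ−1)), yᵢ = Kᵢxᵢ:
  A: x = 0.205, y = 0.506
  B: x = 0.174, y = 0.294
  C: x = 0.214, y = 0.099
  D: x = 0.407, y = 0.102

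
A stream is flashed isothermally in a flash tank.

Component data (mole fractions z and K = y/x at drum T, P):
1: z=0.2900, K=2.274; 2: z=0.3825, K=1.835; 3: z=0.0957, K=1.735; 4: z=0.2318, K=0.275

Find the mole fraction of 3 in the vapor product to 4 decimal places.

Material balance + equilibrium reduce to Σ zᵢ(Kᵢ−1)/(1+β(Kᵢ−1)) = 0.
g(0) = ΣzᵢKᵢ − 1 = 0.5911 and g(1) = 1 − Σzᵢ/Kᵢ = -0.2340, so a root lies in (0, 1).
Newton iteration, β⁰ = 0.5:
  β = 0.5000: g = 0.23883, g' = -0.6358 → β = 0.8756
  β = 0.8756: g = -0.05828, g' = -1.1270 → β = 0.8239
  β = 0.8239: g = -0.00408, g' = -0.9772 → β = 0.8197
Converged at β = 0.8197.
Compositions from xᵢ = zᵢ/(1+β(Kᵢ−1)), yᵢ = Kᵢxᵢ:
  1: x = 0.1419, y = 0.3226
  2: x = 0.2271, y = 0.4167
  3: x = 0.0597, y = 0.1036
  4: x = 0.5713, y = 0.1571

y_3 = 0.1036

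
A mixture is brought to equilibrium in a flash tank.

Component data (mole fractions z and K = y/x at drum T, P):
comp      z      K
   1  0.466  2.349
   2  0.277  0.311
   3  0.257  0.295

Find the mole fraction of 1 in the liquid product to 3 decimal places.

Iterate (Newton) starting at ψ = 0.5:
  ψ = 0.500: g = -0.1956, g' = -0.913 → ψ = 0.286
  ψ = 0.286: g = -0.0109, g' = -0.846 → ψ = 0.273
Converged at ψ = 0.273.
Compositions from xᵢ = zᵢ/(1+ψ(Kᵢ−1)), yᵢ = Kᵢxᵢ:
  1: x = 0.341, y = 0.800
  2: x = 0.341, y = 0.106
  3: x = 0.318, y = 0.094

x_1 = 0.341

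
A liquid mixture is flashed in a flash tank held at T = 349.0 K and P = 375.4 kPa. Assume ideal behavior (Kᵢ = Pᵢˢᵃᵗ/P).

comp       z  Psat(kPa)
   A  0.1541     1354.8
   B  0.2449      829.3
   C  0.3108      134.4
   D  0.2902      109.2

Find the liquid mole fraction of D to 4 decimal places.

x_D = 0.3476

Raoult's law: Kᵢ = Pᵢˢᵃᵗ/P = Pᵢˢᵃᵗ/375.4.
  K_A = 1354.8/375.4 = 3.608950, K_B = 829.3/375.4 = 2.209110, K_C = 134.4/375.4 = 0.358018, K_D = 109.2/375.4 = 0.290890
Rachford–Rice: g(ψ) = Σ zᵢ(Kᵢ−1)/(1+ψ(Kᵢ−1)) = 0.
Feasibility: ΣzᵢKᵢ = 1.2928, Σzᵢ/Kᵢ = 2.0193 — both > 1, two phases present.
Newton iteration, ψ⁰ = 0.5:
  ψ = 0.5000: g = -0.25367, g' = -0.9647 → ψ = 0.2370
  ψ = 0.2370: g = -0.00414, g' = -1.0058 → ψ = 0.2329
Converged at ψ = 0.2329.
Compositions from xᵢ = zᵢ/(1+ψ(Kᵢ−1)), yᵢ = Kᵢxᵢ:
  A: x = 0.0959, y = 0.3459
  B: x = 0.1911, y = 0.4221
  C: x = 0.3654, y = 0.1308
  D: x = 0.3476, y = 0.1011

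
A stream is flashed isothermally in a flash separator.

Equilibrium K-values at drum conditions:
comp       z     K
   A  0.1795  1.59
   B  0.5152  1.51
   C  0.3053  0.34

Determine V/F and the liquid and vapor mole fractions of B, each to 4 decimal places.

Material balance + equilibrium reduce to Σ zᵢ(Kᵢ−1)/(1+V/F(Kᵢ−1)) = 0.
Feasibility: ΣzᵢKᵢ = 1.1672, Σzᵢ/Kᵢ = 1.3520 — both > 1, two phases present.
Iterate (Newton) starting at V/F = 0.67:
  V/F = 0.6700: g = -0.08950, g' = -0.5340 → V/F = 0.5024
  V/F = 0.5024: g = -0.01060, g' = -0.4197 → V/F = 0.4771
  V/F = 0.4771: g = -0.00015, g' = -0.4081 → V/F = 0.4768
Converged at V/F = 0.4768.
Compositions from xᵢ = zᵢ/(1+V/F(Kᵢ−1)), yᵢ = Kᵢxᵢ:
  A: x = 0.1401, y = 0.2227
  B: x = 0.4144, y = 0.6258
  C: x = 0.4455, y = 0.1515

V/F = 0.4768, x_B = 0.4144, y_B = 0.6258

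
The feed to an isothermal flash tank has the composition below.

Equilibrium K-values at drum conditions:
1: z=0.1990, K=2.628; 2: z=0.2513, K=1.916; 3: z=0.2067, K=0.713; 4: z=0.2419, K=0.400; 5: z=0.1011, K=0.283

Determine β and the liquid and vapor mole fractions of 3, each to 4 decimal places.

Let β = V/F and solve Σ zᵢ(Kᵢ−1)/(1+β(Kᵢ−1)) = 0.
g(0) = ΣzᵢKᵢ − 1 = 0.2772 and g(1) = 1 − Σzᵢ/Kᵢ = -0.4588, so a root lies in (0, 1).
Newton iteration, β⁰ = 0.5:
  β = 0.5000: g = -0.05313, g' = -0.5867 → β = 0.4094
  β = 0.4094: g = -0.00045, g' = -0.5805 → β = 0.4087
Converged at β = 0.4087.
Compositions from xᵢ = zᵢ/(1+β(Kᵢ−1)), yᵢ = Kᵢxᵢ:
  1: x = 0.1195, y = 0.3140
  2: x = 0.1829, y = 0.3503
  3: x = 0.2342, y = 0.1670
  4: x = 0.3205, y = 0.1282
  5: x = 0.1430, y = 0.0405

β = 0.4087, x_3 = 0.2342, y_3 = 0.1670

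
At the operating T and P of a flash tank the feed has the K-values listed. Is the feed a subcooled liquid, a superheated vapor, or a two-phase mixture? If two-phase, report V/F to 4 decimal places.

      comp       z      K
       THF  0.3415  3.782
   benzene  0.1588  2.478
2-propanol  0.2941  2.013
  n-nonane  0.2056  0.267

ΣzᵢKᵢ = 2.3320; Σzᵢ/Kᵢ = 1.0705.
Both exceed 1, so a two-phase solution exists.
Newton–Raphson from ψ = 0.5:
  ψ = 0.5000: g = 0.49218, g' = -0.9853 → ψ = 0.9995
  ψ = 0.9995: g = -0.06966, g' = -1.8616 → ψ = 0.9621
  ψ = 0.9621: g = -0.00508, g' = -1.6034 → ψ = 0.9589
Converged at ψ = 0.9589.

two-phase, V/F = 0.9589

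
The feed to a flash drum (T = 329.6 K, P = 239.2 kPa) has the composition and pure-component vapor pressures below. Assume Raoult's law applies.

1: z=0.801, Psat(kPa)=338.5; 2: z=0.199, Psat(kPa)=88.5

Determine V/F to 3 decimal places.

Raoult's law: Kᵢ = Pᵢˢᵃᵗ/P = Pᵢˢᵃᵗ/239.2.
  K_1 = 338.5/239.2 = 1.41513, K_2 = 88.5/239.2 = 0.36998
Material balance + equilibrium reduce to Σ zᵢ(Kᵢ−1)/(1+V/F(Kᵢ−1)) = 0.
Feasibility: ΣzᵢKᵢ = 1.207, Σzᵢ/Kᵢ = 1.104 — both > 1, two phases present.
Binary case is linear: z₁(K₁−1)(1+V/F(K₂−1)) + z₂(K₂−1)(1+V/F(K₁−1)) = 0
⇒ V/F = [z₁(K₁−1)+z₂(K₂−1)] / [−(K₁−1)(K₂−1)] = 0.2071/0.2615 = 0.792

V/F = 0.792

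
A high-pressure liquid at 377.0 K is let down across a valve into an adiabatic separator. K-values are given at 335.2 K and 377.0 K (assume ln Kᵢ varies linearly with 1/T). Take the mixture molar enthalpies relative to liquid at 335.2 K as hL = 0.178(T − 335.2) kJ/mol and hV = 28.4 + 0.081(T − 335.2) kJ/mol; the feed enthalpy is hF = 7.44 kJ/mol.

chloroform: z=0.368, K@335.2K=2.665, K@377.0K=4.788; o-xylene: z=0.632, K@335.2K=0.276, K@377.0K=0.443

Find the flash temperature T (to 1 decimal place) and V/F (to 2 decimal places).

T = 343.3 K, V/F = 0.22

Adiabatic flash: solve Rachford–Rice at each trial T, then check hF = ψ·hV(T) + (1−ψ)·hL(T).
  T = 335.2 K: K = (2.665, 0.276), RR gives ψ = 0.129, H_out = 3.655 kJ/mol
  T = 377.0 K: K = (4.788, 0.443), RR gives ψ = 0.494, H_out = 19.463 kJ/mol
  T = 356.1 K: K = (3.634, 0.355), RR gives ψ = 0.330, H_out = 12.429 kJ/mol
  T = 345.6 K: K = (3.124, 0.314), RR gives ψ = 0.239, H_out = 8.392 kJ/mol
  T = 340.4 K: K = (2.889, 0.295), RR gives ψ = 0.187, H_out = 6.146 kJ/mol
  T = 343.0 K: K = (3.005, 0.304), RR gives ψ = 0.214, H_out = 7.295 kJ/mol
  T = 344.3 K: K = (3.064, 0.309), RR gives ψ = 0.226, H_out = 7.850 kJ/mol
Linear interpolation between T = 343.0 (H_out = 7.295) and T = 344.3 (H_out = 7.850) on hF = 7.44 gives T ≈ 343.3 K, at which ψ = 0.22.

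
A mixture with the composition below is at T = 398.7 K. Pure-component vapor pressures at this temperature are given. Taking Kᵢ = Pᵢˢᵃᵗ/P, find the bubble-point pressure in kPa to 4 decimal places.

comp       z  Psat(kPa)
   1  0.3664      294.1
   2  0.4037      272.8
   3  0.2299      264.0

Pbub = 278.5812 kPa

At the bubble point ψ → 0, so ΣzᵢKᵢ = 1 with Kᵢ = Pᵢˢᵃᵗ/P ⇒ P = ΣzᵢPᵢˢᵃᵗ.
P = 0.3664·294.1 + 0.4037·272.8 + 0.2299·264.0 = 278.5812 kPa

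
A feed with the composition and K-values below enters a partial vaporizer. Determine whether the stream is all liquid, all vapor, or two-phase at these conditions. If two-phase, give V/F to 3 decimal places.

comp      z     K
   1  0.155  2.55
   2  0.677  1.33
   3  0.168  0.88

ΣzᵢKᵢ = 1.444; Σzᵢ/Kᵢ = 0.761.
Since Σzᵢ/Kᵢ < 1 the mixture is above its dew point — single vapor phase.

all vapor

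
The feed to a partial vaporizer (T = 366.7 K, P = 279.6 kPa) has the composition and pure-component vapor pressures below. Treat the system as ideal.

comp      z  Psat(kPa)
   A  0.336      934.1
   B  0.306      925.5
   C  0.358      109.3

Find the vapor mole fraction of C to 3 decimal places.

Raoult's law: Kᵢ = Pᵢˢᵃᵗ/P = Pᵢˢᵃᵗ/279.6.
  K_A = 934.1/279.6 = 3.34084, K_B = 925.5/279.6 = 3.31009, K_C = 109.3/279.6 = 0.39092
Let ψ = V/F and solve Σ zᵢ(Kᵢ−1)/(1+ψ(Kᵢ−1)) = 0.
Feasibility: ΣzᵢKᵢ = 2.275, Σzᵢ/Kᵢ = 1.109 — both > 1, two phases present.
Newton iteration, ψ⁰ = 0.5:
  ψ = 0.500: g = 0.3769, g' = -1.017 → ψ = 0.871
  ψ = 0.871: g = 0.0295, g' = -0.981 → ψ = 0.901
  ψ = 0.901: g = -0.0005, g' = -1.014 → ψ = 0.900
Converged at ψ = 0.900.
Compositions from xᵢ = zᵢ/(1+ψ(Kᵢ−1)), yᵢ = Kᵢxᵢ:
  A: x = 0.108, y = 0.361
  B: x = 0.099, y = 0.329
  C: x = 0.792, y = 0.310

y_C = 0.310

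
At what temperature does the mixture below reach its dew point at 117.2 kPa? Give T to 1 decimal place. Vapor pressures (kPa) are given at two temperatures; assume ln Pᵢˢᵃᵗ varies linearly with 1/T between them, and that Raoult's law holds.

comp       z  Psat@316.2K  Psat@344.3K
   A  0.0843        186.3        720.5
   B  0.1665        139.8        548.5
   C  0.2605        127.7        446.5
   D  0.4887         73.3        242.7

Dew-point temperature: Σzᵢ·P/Pᵢˢᵃᵗ(T) = 1. Interpolate ln Pᵢˢᵃᵗ = aᵢ + bᵢ/T.
  T = 316.2 K: ΣzᵢP/Pᵢˢᵃᵗ = 1.2131
  T = 344.3 K: ΣzᵢP/Pᵢˢᵃᵗ = 0.3537
  T = 330.2 K: ΣzᵢP/Pᵢˢᵃᵗ = 0.6392
  T = 323.2 K: ΣzᵢP/Pᵢˢᵃᵗ = 0.8744
  T = 319.7 K: ΣzᵢP/Pᵢˢᵃᵗ = 1.0280
  T = 321.4 K: ΣzᵢP/Pᵢˢᵃᵗ = 0.9498
Interpolating between 319.7 K and 321.4 K gives T ≈ 320.3 K.

T = 320.3 K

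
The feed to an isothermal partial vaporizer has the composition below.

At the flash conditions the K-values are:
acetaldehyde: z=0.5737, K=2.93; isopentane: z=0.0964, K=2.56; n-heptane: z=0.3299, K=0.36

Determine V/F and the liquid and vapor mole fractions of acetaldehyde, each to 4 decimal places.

Rachford–Rice: g(V/F) = Σ zᵢ(Kᵢ−1)/(1+V/F(Kᵢ−1)) = 0.
Check two-phase: ΣzᵢKᵢ = 2.0465 > 1 and Σzᵢ/Kᵢ = 1.1498 > 1, so g(0) = 1.0465 > 0 and g(1) = -0.1498 < 0.
Newton–Raphson from V/F = 0.5:
  V/F = 0.5000: g = 0.33747, g' = -0.9197 → V/F = 0.8669
  V/F = 0.8669: g = 0.00384, g' = -1.0233 → V/F = 0.8707
Converged at V/F = 0.8707.
Compositions from xᵢ = zᵢ/(1+V/F(Kᵢ−1)), yᵢ = Kᵢxᵢ:
  acetaldehyde: x = 0.2140, y = 0.6271
  isopentane: x = 0.0409, y = 0.1046
  n-heptane: x = 0.7451, y = 0.2682

V/F = 0.8707, x_acetaldehyde = 0.2140, y_acetaldehyde = 0.6271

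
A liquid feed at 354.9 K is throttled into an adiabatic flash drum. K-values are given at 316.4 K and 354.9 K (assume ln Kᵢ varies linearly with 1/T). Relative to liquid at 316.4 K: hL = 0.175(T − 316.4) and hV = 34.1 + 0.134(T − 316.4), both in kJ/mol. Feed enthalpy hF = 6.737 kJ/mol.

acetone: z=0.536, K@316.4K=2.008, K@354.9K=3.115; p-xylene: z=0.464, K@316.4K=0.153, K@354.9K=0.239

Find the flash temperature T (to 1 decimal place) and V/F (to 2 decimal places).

Adiabatic flash: solve Rachford–Rice at each trial T, then check hF = ψ·hV(T) + (1−ψ)·hL(T).
  T = 316.4 K: K = (2.008, 0.153), RR gives ψ = 0.173, H_out = 5.882 kJ/mol
  T = 354.9 K: K = (3.115, 0.239), RR gives ψ = 0.485, H_out = 22.509 kJ/mol
  T = 335.6 K: K = (2.531, 0.194), RR gives ψ = 0.362, H_out = 15.407 kJ/mol
  T = 326.0 K: K = (2.262, 0.173), RR gives ψ = 0.280, H_out = 11.127 kJ/mol
  T = 321.2 K: K = (2.133, 0.163), RR gives ψ = 0.231, H_out = 8.661 kJ/mol
  T = 318.8 K: K = (2.070, 0.158), RR gives ψ = 0.203, H_out = 7.317 kJ/mol
Linear interpolation between T = 316.4 (H_out = 5.882) and T = 318.8 (H_out = 7.317) on hF = 6.737 gives T ≈ 317.8 K, at which ψ = 0.19.

T = 317.8 K, V/F = 0.19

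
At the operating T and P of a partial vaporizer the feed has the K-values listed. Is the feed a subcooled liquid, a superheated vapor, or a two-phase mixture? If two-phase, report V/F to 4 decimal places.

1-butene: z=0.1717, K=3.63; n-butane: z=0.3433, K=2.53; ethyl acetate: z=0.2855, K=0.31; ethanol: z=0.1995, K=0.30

ΣzᵢKᵢ = 1.6402; Σzᵢ/Kᵢ = 1.7690.
Both exceed 1, so a two-phase solution exists.
Let ψ = V/F and solve Σ zᵢ(Kᵢ−1)/(1+ψ(Kᵢ−1)) = 0.
Iterate (Newton) starting at ψ = 0.5:
  ψ = 0.5000: g = -0.02295, g' = -1.0278 → ψ = 0.4777
  ψ = 0.4777: g = -0.00004, g' = -1.0246 → ψ = 0.4776
Converged at ψ = 0.4776.

two-phase, V/F = 0.4776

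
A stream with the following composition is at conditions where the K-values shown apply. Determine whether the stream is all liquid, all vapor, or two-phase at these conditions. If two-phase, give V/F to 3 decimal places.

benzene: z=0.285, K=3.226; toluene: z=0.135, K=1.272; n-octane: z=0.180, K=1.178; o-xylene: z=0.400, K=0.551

ΣzᵢKᵢ = 1.524; Σzᵢ/Kᵢ = 1.073.
Both exceed 1, so a two-phase solution exists.
Let ψ = V/F and solve Σ zᵢ(Kᵢ−1)/(1+ψ(Kᵢ−1)) = 0.
Newton iteration, ψ⁰ = 0.32:
  ψ = 0.320: g = 0.2249, g' = -0.605 → ψ = 0.692
  ψ = 0.692: g = 0.0488, g' = -0.400 → ψ = 0.813
  ψ = 0.813: g = 0.0008, g' = -0.390 → ψ = 0.816
Converged at ψ = 0.816.

two-phase, V/F = 0.816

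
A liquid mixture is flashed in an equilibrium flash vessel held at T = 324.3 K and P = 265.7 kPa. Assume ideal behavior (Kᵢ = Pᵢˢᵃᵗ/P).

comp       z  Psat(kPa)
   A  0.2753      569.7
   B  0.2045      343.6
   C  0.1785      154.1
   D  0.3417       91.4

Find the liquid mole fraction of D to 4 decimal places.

x_D = 0.3777

Raoult's law: Kᵢ = Pᵢˢᵃᵗ/P = Pᵢˢᵃᵗ/265.7.
  K_A = 569.7/265.7 = 2.144148, K_B = 343.6/265.7 = 1.293188, K_C = 154.1/265.7 = 0.579977, K_D = 91.4/265.7 = 0.343997
Material balance + equilibrium reduce to Σ zᵢ(Kᵢ−1)/(1+V/F(Kᵢ−1)) = 0.
Feasibility: ΣzᵢKᵢ = 1.0758, Σzᵢ/Kᵢ = 1.5876 — both > 1, two phases present.
Newton–Raphson from V/F = 0.35:
  V/F = 0.3500: g = -0.09956, g' = -0.4892 → V/F = 0.1465
  V/F = 0.1465: g = -0.00062, g' = -0.4962 → V/F = 0.1452
Converged at V/F = 0.1452.
Compositions from xᵢ = zᵢ/(1+V/F(Kᵢ−1)), yᵢ = Kᵢxᵢ:
  A: x = 0.2361, y = 0.5062
  B: x = 0.1961, y = 0.2537
  C: x = 0.1901, y = 0.1103
  D: x = 0.3777, y = 0.1299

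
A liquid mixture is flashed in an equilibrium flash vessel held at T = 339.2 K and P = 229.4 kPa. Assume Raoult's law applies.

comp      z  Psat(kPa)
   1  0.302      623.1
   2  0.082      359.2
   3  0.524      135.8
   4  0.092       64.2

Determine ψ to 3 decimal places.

ψ = 0.394

Raoult's law: Kᵢ = Pᵢˢᵃᵗ/P = Pᵢˢᵃᵗ/229.4.
  K_1 = 623.1/229.4 = 2.71622, K_2 = 359.2/229.4 = 1.56582, K_3 = 135.8/229.4 = 0.59198, K_4 = 64.2/229.4 = 0.27986
Rachford–Rice: g(ψ) = Σ zᵢ(Kᵢ−1)/(1+ψ(Kᵢ−1)) = 0.
Check two-phase: ΣzᵢKᵢ = 1.285 > 1 and Σzᵢ/Kᵢ = 1.377 > 1, so g(0) = 0.285 > 0 and g(1) = -0.377 < 0.
Newton–Raphson from ψ = 0.5:
  ψ = 0.500: g = -0.0570, g' = -0.528 → ψ = 0.392
  ψ = 0.392: g = 0.0010, g' = -0.552 → ψ = 0.394
Converged at ψ = 0.394.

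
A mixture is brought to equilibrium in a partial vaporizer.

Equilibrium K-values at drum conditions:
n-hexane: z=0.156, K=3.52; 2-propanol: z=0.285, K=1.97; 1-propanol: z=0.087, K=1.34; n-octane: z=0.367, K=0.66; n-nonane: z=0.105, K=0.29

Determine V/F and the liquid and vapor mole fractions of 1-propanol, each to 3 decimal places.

Material balance + equilibrium reduce to Σ zᵢ(Kᵢ−1)/(1+V/F(Kᵢ−1)) = 0.
g(0) = ΣzᵢKᵢ − 1 = 0.500 and g(1) = 1 − Σzᵢ/Kᵢ = -0.172, so a root lies in (0, 1).
Newton iteration, V/F⁰ = 0.5:
  V/F = 0.500: g = 0.1195, g' = -0.512 → V/F = 0.733
  V/F = 0.733: g = 0.0014, g' = -0.526 → V/F = 0.736
Converged at V/F = 0.736.
Compositions from xᵢ = zᵢ/(1+V/F(Kᵢ−1)), yᵢ = Kᵢxᵢ:
  n-hexane: x = 0.055, y = 0.192
  2-propanol: x = 0.166, y = 0.328
  1-propanol: x = 0.070, y = 0.093
  n-octane: x = 0.490, y = 0.323
  n-nonane: x = 0.220, y = 0.064

V/F = 0.736, x_1-propanol = 0.070, y_1-propanol = 0.093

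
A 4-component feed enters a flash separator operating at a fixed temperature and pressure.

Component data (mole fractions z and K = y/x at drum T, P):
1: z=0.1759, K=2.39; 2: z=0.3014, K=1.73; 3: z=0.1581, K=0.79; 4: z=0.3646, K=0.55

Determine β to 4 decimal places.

β = 0.6726

Rachford–Rice: g(β) = Σ zᵢ(Kᵢ−1)/(1+β(Kᵢ−1)) = 0.
Check two-phase: ΣzᵢKᵢ = 1.2673 > 1 and Σzᵢ/Kᵢ = 1.1109 > 1, so g(0) = 0.2673 > 0 and g(1) = -0.1109 < 0.
Newton–Raphson from β = 0.43:
  β = 0.4300: g = 0.08056, g' = -0.3481 → β = 0.6614
  β = 0.6614: g = 0.00361, g' = -0.3244 → β = 0.6726
Converged at β = 0.6726.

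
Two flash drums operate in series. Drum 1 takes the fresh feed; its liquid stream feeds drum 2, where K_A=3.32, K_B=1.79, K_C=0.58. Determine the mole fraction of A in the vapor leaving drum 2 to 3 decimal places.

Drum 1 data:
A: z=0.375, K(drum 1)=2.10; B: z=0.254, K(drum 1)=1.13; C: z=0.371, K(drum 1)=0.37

Drum 1:
Newton iteration, ψ₁⁰ = 0.6:
  ψ₁ = 0.600: g = -0.0966, g' = -0.549 → ψ₁ = 0.424
  ψ₁ = 0.424: g = -0.0063, g' = -0.489 → ψ₁ = 0.411
Converged at ψ₁ = 0.411.
Drum-1 compositions:
  A: x = 0.258, y = 0.542
  B: x = 0.241, y = 0.272
  C: x = 0.501, y = 0.185
Drum-2 feed = drum-1 liquid: z₂ = (0.2582, 0.2411, 0.5006).
Drum 2:
Newton iteration, ψ₂⁰ = 0.5:
  ψ₂ = 0.500: g = 0.1477, g' = -0.517 → ψ₂ = 0.786
  ψ₂ = 0.786: g = 0.0158, g' = -0.428 → ψ₂ = 0.823
Converged at ψ₂ = 0.823.
  A: x = 0.089, y = 0.295
  B: x = 0.146, y = 0.262
  C: x = 0.765, y = 0.444

y_A (drum 2) = 0.295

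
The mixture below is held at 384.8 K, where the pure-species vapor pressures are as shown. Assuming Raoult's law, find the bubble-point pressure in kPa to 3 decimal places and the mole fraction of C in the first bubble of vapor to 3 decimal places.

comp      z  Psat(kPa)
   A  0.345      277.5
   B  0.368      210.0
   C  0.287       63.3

Pbub = 191.185 kPa, y_C = 0.095

At the bubble point ψ → 0, so ΣzᵢKᵢ = 1 with Kᵢ = Pᵢˢᵃᵗ/P ⇒ P = ΣzᵢPᵢˢᵃᵗ.
P = 0.345·277.5 + 0.368·210.0 + 0.287·63.3 = 191.185 kPa
yᵢ = zᵢPᵢˢᵃᵗ/P ⇒ y_C = 0.287·63.3/191.185 = 0.095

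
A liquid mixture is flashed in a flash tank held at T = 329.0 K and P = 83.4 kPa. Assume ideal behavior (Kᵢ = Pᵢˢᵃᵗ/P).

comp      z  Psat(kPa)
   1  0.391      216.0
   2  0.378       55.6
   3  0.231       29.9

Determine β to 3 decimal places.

Raoult's law: Kᵢ = Pᵢˢᵃᵗ/P = Pᵢˢᵃᵗ/83.4.
  K_1 = 216.0/83.4 = 2.58993, K_2 = 55.6/83.4 = 0.66667, K_3 = 29.9/83.4 = 0.35851
Newton iteration, β⁰ = 0.5:
  β = 0.500: g = -0.0230, g' = -0.573 → β = 0.460
Converged at β = 0.460.

β = 0.460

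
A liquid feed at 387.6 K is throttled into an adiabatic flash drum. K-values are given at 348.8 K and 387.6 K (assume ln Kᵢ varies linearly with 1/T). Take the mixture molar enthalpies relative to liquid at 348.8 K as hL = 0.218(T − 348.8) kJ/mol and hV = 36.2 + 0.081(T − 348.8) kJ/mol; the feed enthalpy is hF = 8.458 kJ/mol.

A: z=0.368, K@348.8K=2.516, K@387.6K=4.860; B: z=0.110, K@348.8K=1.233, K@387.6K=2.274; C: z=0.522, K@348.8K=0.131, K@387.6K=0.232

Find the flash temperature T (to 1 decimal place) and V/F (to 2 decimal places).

T = 355.5 K, V/F = 0.20

Adiabatic flash: solve Rachford–Rice at each trial T, then check hF = ψ·hV(T) + (1−ψ)·hL(T).
  T = 348.8 K: K = (2.516, 1.233, 0.131), RR gives ψ = 0.111, H_out = 4.034 kJ/mol
  T = 387.6 K: K = (4.860, 2.274, 0.232), RR gives ψ = 0.447, H_out = 22.264 kJ/mol
  T = 368.2 K: K = (3.558, 1.702, 0.177), RR gives ψ = 0.318, H_out = 14.902 kJ/mol
  T = 358.5 K: K = (3.006, 1.455, 0.153), RR gives ψ = 0.231, H_out = 10.169 kJ/mol
  T = 353.6 K: K = (2.751, 1.340, 0.142), RR gives ψ = 0.176, H_out = 7.301 kJ/mol
  T = 356.1 K: K = (2.879, 1.398, 0.147), RR gives ψ = 0.205, H_out = 8.814 kJ/mol
  T = 354.9 K: K = (2.817, 1.370, 0.145), RR gives ψ = 0.191, H_out = 8.102 kJ/mol
Linear interpolation between T = 354.9 (H_out = 8.102) and T = 356.1 (H_out = 8.814) on hF = 8.458 gives T ≈ 355.5 K, at which ψ = 0.20.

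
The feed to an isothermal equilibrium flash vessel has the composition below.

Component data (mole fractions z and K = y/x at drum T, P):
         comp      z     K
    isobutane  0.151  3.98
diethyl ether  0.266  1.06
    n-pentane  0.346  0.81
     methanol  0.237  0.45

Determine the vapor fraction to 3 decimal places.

ψ = 0.359

Material balance + equilibrium reduce to Σ zᵢ(Kᵢ−1)/(1+ψ(Kᵢ−1)) = 0.
Check two-phase: ΣzᵢKᵢ = 1.270 > 1 and Σzᵢ/Kᵢ = 1.243 > 1, so g(0) = 0.270 > 0 and g(1) = -0.243 < 0.
Iterate (Newton) starting at ψ = 0.5:
  ψ = 0.500: g = -0.0562, g' = -0.369 → ψ = 0.348
  ψ = 0.348: g = 0.0051, g' = -0.448 → ψ = 0.359
Converged at ψ = 0.359.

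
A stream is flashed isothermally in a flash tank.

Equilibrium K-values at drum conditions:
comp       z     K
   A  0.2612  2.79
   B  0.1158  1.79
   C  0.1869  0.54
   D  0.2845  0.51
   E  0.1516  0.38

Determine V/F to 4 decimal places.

V/F = 0.2992

Iterate (Newton) starting at V/F = 0.56:
  V/F = 0.5600: g = -0.15499, g' = -0.5817 → V/F = 0.2936
  V/F = 0.2936: g = 0.00363, g' = -0.6404 → V/F = 0.2992
Converged at V/F = 0.2992.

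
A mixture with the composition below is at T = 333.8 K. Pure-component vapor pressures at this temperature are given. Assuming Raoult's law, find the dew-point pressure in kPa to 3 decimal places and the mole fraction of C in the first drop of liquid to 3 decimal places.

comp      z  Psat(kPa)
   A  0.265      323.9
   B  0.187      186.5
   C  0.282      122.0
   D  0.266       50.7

At the dew point ψ → 1, so Σzᵢ/Kᵢ = 1 with Kᵢ = Pᵢˢᵃᵗ/P ⇒ 1/P = Σzᵢ/Pᵢˢᵃᵗ.
1/P = 0.265/323.9 + 0.187/186.5 + 0.282/122.0 + 0.266/50.7 = 0.009379 ⇒ P = 106.623 kPa
xᵢ = zᵢP/Pᵢˢᵃᵗ ⇒ x_C = 0.282·106.623/122.0 = 0.246

Pdew = 106.623 kPa, x_C = 0.246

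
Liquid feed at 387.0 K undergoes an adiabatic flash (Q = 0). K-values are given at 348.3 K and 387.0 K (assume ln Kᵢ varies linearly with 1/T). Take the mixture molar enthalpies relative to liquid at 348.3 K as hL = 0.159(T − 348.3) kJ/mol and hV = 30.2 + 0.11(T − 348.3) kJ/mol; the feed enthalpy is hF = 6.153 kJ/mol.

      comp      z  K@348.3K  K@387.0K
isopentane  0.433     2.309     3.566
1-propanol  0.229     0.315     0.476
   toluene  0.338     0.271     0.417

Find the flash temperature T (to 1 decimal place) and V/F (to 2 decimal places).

Adiabatic flash: solve Rachford–Rice at each trial T, then check hF = ψ·hV(T) + (1−ψ)·hL(T).
  T = 348.3 K: K = (2.309, 0.315, 0.271), RR gives ψ = 0.176, H_out = 5.302 kJ/mol
  T = 387.0 K: K = (3.566, 0.476, 0.417), RR gives ψ = 0.552, H_out = 21.790 kJ/mol
  T = 367.6 K: K = (2.901, 0.391, 0.340), RR gives ψ = 0.379, H_out = 14.143 kJ/mol
  T = 358.0 K: K = (2.598, 0.352, 0.305), RR gives ψ = 0.285, H_out = 10.022 kJ/mol
  T = 353.1 K: K = (2.450, 0.333, 0.287), RR gives ψ = 0.233, H_out = 7.730 kJ/mol
  T = 350.7 K: K = (2.379, 0.324, 0.279), RR gives ψ = 0.205, H_out = 6.542 kJ/mol
Linear interpolation between T = 348.3 (H_out = 5.302) and T = 350.7 (H_out = 6.542) on hF = 6.153 gives T ≈ 349.9 K, at which ψ = 0.20.

T = 349.9 K, V/F = 0.20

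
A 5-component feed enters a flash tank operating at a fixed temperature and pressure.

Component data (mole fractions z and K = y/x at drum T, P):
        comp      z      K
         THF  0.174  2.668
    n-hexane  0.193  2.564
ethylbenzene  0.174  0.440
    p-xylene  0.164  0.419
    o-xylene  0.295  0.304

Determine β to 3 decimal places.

Newton iteration, β⁰ = 0.5:
  β = 0.500: g = -0.2569, g' = -0.844 → β = 0.196
  β = 0.196: g = -0.0046, g' = -0.883 → β = 0.190
Converged at β = 0.190.

β = 0.190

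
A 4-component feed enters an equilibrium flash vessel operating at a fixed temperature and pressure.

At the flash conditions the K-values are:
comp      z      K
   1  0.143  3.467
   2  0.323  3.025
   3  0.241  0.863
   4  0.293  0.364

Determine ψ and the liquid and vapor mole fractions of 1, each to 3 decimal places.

Material balance + equilibrium reduce to Σ zᵢ(Kᵢ−1)/(1+ψ(Kᵢ−1)) = 0.
Check two-phase: ΣzᵢKᵢ = 1.787 > 1 and Σzᵢ/Kᵢ = 1.232 > 1, so g(0) = 0.787 > 0 and g(1) = -0.232 < 0.
Iterate (Newton) starting at ψ = 0.69:
  ψ = 0.690: g = 0.0349, g' = -0.732 → ψ = 0.738
  ψ = 0.738: g = -0.0004, g' = -0.749 → ψ = 0.737
Converged at ψ = 0.737.
Compositions from xᵢ = zᵢ/(1+ψ(Kᵢ−1)), yᵢ = Kᵢxᵢ:
  1: x = 0.051, y = 0.176
  2: x = 0.130, y = 0.392
  3: x = 0.268, y = 0.231
  4: x = 0.552, y = 0.201

ψ = 0.737, x_1 = 0.051, y_1 = 0.176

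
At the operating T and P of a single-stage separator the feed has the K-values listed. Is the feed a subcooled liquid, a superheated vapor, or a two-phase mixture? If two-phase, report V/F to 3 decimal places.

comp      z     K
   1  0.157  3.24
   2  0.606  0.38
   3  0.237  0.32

ΣzᵢKᵢ = 0.815; Σzᵢ/Kᵢ = 2.384.
Since ΣzᵢKᵢ < 1 the mixture is below its bubble point — single liquid phase.

subcooled liquid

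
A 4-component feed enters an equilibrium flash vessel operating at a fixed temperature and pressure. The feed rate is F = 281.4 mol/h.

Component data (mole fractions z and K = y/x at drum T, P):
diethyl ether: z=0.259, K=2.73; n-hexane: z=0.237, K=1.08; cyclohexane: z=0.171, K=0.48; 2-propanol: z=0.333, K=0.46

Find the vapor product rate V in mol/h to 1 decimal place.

Material balance + equilibrium reduce to Σ zᵢ(Kᵢ−1)/(1+ψ(Kᵢ−1)) = 0.
Feasibility: ΣzᵢKᵢ = 1.198, Σzᵢ/Kᵢ = 1.394 — both > 1, two phases present.
Newton iteration, ψ⁰ = 0.35:
  ψ = 0.350: g = -0.0329, g' = -0.519 → ψ = 0.287
  ψ = 0.287: g = 0.0008, g' = -0.548 → ψ = 0.288
Converged at ψ = 0.288.
Then V = ψ·F = 0.2881·281.4 = 81.1 mol/h and L = F − V = 200.3 mol/h.

V = 81.1 mol/h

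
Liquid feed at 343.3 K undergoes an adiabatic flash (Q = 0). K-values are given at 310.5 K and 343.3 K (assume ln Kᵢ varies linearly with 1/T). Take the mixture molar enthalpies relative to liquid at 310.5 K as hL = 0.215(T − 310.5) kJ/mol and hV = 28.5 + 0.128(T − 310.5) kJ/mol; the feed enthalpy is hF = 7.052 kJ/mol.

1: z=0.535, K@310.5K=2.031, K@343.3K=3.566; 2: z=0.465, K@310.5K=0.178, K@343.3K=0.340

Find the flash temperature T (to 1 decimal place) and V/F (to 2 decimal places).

T = 312.3 K, V/F = 0.23

Adiabatic flash: solve Rachford–Rice at each trial T, then check hF = ψ·hV(T) + (1−ψ)·hL(T).
  T = 310.5 K: K = (2.031, 0.178), RR gives ψ = 0.200, H_out = 5.695 kJ/mol
  T = 343.3 K: K = (3.566, 0.340), RR gives ψ = 0.629, H_out = 23.194 kJ/mol
  T = 326.9 K: K = (2.729, 0.250), RR gives ψ = 0.444, H_out = 15.560 kJ/mol
  T = 318.7 K: K = (2.363, 0.212), RR gives ψ = 0.338, H_out = 11.149 kJ/mol
  T = 314.6 K: K = (2.193, 0.194), RR gives ψ = 0.274, H_out = 8.603 kJ/mol
  T = 312.6 K: K = (2.113, 0.186), RR gives ψ = 0.240, H_out = 7.239 kJ/mol
Linear interpolation between T = 310.5 (H_out = 5.695) and T = 312.6 (H_out = 7.239) on hF = 7.052 gives T ≈ 312.3 K, at which ψ = 0.23.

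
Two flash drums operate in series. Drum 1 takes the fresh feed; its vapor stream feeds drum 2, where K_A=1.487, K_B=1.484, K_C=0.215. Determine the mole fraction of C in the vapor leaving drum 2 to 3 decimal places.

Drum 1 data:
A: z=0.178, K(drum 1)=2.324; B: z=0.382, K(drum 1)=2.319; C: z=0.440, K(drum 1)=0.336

Drum 1:
Rachford–Rice: g(ψ₁) = Σ zᵢ(Kᵢ−1)/(1+ψ₁(Kᵢ−1)) = 0.
Check two-phase: ΣzᵢKᵢ = 1.447 > 1 and Σzᵢ/Kᵢ = 1.551 > 1, so g(0) = 0.447 > 0 and g(1) = -0.551 < 0.
Newton–Raphson from ψ₁ = 0.47:
  ψ₁ = 0.470: g = 0.0316, g' = -0.782 → ψ₁ = 0.510
Converged at ψ₁ = 0.510.
Drum-1 compositions:
  A: x = 0.106, y = 0.247
  B: x = 0.228, y = 0.530
  C: x = 0.665, y = 0.224
Drum-2 feed = drum-1 vapor: z₂ = (0.2469, 0.5295, 0.2236).
Drum 2:
Material balance + equilibrium reduce to Σ zᵢ(Kᵢ−1)/(1+ψ₂(Kᵢ−1)) = 0.
g(0) = ΣzᵢKᵢ − 1 = 0.201 and g(1) = 1 − Σzᵢ/Kᵢ = -0.563, so a root lies in (0, 1).
Newton–Raphson from ψ₂ = 0.5:
  ψ₂ = 0.500: g = 0.0141, g' = -0.492 → ψ₂ = 0.529
  ψ₂ = 0.529: g = -0.0004, g' = -0.518 → ψ₂ = 0.528
Converged at ψ₂ = 0.528.
  A: x = 0.196, y = 0.292
  B: x = 0.422, y = 0.626
  C: x = 0.382, y = 0.082

y_C (drum 2) = 0.082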